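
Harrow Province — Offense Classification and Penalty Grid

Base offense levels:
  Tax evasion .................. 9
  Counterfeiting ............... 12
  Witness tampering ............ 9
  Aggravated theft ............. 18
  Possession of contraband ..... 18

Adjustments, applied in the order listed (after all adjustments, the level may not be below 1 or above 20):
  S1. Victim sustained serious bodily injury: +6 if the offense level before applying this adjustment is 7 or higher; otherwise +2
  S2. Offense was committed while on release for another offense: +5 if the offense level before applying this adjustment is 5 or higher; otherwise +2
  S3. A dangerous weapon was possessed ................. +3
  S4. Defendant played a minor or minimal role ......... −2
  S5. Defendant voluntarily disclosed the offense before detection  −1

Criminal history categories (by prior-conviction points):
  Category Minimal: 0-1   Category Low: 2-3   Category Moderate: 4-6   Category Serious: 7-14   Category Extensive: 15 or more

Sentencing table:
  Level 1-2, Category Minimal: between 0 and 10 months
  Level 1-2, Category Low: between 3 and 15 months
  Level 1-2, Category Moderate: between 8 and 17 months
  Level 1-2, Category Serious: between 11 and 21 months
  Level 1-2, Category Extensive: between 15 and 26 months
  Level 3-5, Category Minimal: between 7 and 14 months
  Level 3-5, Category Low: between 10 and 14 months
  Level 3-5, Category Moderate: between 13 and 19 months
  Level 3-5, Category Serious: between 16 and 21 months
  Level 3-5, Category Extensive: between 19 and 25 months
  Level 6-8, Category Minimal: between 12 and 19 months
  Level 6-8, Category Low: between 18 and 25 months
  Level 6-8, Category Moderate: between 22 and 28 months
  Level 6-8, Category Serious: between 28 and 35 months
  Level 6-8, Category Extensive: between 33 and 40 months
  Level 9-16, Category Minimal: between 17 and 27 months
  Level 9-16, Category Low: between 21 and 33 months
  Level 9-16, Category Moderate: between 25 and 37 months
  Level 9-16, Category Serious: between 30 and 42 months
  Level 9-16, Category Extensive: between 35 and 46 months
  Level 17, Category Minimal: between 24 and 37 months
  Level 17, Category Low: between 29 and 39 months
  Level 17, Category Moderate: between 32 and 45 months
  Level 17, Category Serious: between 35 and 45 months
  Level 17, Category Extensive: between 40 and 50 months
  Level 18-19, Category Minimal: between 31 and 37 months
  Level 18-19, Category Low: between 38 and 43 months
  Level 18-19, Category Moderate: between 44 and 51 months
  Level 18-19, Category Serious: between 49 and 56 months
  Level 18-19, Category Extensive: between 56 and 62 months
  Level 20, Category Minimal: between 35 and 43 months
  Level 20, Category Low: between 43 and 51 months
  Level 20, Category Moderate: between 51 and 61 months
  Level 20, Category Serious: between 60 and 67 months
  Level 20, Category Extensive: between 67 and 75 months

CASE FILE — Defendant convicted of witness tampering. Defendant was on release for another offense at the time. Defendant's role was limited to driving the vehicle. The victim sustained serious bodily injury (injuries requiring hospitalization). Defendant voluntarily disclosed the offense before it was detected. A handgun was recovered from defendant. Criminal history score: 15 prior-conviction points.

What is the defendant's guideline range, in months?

Base offense level for witness tampering: 9.
S1 applies (level before this adjustment is 9 ≥ 7, so +6): 9 + 6 = 15.
S2 applies (level before this adjustment is 15 ≥ 5, so +5): 15 + 5 = 20.
S3 applies: 20 + 3 = 23.
S4 applies: 23 − 2 = 21.
S5 applies: 21 − 1 = 20.
Final offense level: 20.
Criminal history: 15 prior points → Category Extensive (15+).
Level 20 falls in the 20 band.
Grid: Level 20 × Category Extensive = 67-75 months.

67-75 months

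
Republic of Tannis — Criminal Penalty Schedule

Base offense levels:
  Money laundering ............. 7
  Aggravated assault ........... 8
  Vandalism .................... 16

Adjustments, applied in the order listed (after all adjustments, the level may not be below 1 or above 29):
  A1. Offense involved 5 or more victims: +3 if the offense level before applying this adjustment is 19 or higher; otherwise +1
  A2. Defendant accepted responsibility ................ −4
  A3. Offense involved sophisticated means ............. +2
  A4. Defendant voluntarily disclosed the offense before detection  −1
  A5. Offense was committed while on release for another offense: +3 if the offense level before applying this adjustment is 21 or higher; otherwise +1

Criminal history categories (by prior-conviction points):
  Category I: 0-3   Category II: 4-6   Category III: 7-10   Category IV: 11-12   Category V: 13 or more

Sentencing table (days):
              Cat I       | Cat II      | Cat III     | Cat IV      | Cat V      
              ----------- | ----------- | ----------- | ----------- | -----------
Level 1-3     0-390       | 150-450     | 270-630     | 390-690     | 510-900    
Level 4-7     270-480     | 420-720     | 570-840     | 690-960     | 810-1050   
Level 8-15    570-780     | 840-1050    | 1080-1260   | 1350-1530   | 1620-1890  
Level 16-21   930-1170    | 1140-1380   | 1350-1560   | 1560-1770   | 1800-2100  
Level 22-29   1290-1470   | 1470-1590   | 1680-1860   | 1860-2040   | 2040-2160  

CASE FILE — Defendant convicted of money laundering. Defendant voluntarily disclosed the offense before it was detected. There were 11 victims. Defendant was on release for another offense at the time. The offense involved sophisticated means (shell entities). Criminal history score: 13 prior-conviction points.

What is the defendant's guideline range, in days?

1620-1890 days

Base offense level for money laundering: 7.
A1 applies (level before this adjustment is 7 < 19, so +1): 7 + 1 = 8.
A2 does not apply.
A3 applies: 8 + 2 = 10.
A4 applies: 10 − 1 = 9.
A5 applies (level before this adjustment is 9 < 21, so +1): 9 + 1 = 10.
Final offense level: 10.
Criminal history: 13 prior points → Category V (13+).
Level 10 falls in the 8-15 band.
Grid: Level 8-15 × Category V = 1620-1890 days.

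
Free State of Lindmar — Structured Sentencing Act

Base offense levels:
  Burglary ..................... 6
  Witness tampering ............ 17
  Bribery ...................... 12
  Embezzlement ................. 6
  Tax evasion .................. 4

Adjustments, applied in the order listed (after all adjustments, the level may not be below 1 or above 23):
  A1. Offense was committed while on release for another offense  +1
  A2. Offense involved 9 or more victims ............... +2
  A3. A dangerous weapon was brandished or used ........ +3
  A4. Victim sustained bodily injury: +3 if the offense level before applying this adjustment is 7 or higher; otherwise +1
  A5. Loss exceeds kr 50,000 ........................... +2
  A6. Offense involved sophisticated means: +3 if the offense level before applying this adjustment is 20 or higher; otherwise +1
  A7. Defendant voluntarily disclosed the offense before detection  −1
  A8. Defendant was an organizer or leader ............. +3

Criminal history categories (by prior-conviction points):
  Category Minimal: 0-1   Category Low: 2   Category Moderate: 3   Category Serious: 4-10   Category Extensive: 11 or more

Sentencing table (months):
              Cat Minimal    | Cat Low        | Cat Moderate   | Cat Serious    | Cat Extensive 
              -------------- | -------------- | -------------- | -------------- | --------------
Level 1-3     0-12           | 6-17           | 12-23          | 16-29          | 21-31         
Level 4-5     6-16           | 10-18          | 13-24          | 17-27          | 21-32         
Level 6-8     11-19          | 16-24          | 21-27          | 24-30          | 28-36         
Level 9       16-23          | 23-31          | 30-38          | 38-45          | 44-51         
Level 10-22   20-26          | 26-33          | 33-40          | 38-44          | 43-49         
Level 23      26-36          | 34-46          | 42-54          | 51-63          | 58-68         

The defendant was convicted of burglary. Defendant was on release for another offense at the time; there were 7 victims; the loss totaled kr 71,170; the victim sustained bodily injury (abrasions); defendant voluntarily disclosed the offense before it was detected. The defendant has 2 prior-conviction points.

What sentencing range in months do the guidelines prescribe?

26-33 months

Base offense level for burglary: 6.
A1 applies: 6 + 1 = 7.
A3 does not apply.
A4 applies (level before this adjustment is 7 ≥ 7, so +3): 7 + 3 = 10.
A5 applies: 10 + 2 = 12.
A7 applies: 12 − 1 = 11.
A8 does not apply.
Final offense level: 11.
Criminal history: 2 prior points → Category Low (2).
Level 11 falls in the 10-22 band.
Grid: Level 10-22 × Category Low = 26-33 months.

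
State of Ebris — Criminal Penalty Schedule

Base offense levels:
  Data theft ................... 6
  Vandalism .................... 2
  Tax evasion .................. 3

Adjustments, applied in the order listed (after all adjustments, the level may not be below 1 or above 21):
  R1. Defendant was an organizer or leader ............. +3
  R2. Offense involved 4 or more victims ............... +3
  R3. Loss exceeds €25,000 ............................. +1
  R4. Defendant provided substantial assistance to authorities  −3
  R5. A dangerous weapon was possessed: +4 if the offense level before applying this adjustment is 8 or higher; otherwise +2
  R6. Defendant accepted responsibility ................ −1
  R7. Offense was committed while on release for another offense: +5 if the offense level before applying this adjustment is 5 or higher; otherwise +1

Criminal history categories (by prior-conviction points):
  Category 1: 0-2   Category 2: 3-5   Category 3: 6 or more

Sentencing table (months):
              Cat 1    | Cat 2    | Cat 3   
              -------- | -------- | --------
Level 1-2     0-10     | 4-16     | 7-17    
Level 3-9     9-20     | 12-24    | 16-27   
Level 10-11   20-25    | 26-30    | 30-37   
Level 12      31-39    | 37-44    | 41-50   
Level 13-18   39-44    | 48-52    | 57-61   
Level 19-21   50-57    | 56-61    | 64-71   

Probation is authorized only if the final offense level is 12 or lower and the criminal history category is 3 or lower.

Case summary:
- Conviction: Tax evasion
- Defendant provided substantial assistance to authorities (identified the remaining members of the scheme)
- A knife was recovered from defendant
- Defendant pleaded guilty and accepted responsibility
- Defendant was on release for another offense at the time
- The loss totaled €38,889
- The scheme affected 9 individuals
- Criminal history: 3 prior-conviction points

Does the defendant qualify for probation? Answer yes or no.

Yes

Base offense level for tax evasion: 3.
R2 applies: 3 + 3 = 6.
R3 applies: 6 + 1 = 7.
R4 applies: 7 − 3 = 4.
R5 applies (level before this adjustment is 4 < 8, so +2): 4 + 2 = 6.
R6 applies: 6 − 1 = 5.
R7 applies (level before this adjustment is 5 ≥ 5, so +5): 5 + 5 = 10.
Final offense level: 10.
Criminal history: 3 prior points → Category 2 (3-5).
Level 10 falls in the 10-11 band.
Grid: Level 10-11 × Category 2 = 26-30 months.
Probation check: level 10 ≤ 12 and category 2 ≤ 3 → eligible.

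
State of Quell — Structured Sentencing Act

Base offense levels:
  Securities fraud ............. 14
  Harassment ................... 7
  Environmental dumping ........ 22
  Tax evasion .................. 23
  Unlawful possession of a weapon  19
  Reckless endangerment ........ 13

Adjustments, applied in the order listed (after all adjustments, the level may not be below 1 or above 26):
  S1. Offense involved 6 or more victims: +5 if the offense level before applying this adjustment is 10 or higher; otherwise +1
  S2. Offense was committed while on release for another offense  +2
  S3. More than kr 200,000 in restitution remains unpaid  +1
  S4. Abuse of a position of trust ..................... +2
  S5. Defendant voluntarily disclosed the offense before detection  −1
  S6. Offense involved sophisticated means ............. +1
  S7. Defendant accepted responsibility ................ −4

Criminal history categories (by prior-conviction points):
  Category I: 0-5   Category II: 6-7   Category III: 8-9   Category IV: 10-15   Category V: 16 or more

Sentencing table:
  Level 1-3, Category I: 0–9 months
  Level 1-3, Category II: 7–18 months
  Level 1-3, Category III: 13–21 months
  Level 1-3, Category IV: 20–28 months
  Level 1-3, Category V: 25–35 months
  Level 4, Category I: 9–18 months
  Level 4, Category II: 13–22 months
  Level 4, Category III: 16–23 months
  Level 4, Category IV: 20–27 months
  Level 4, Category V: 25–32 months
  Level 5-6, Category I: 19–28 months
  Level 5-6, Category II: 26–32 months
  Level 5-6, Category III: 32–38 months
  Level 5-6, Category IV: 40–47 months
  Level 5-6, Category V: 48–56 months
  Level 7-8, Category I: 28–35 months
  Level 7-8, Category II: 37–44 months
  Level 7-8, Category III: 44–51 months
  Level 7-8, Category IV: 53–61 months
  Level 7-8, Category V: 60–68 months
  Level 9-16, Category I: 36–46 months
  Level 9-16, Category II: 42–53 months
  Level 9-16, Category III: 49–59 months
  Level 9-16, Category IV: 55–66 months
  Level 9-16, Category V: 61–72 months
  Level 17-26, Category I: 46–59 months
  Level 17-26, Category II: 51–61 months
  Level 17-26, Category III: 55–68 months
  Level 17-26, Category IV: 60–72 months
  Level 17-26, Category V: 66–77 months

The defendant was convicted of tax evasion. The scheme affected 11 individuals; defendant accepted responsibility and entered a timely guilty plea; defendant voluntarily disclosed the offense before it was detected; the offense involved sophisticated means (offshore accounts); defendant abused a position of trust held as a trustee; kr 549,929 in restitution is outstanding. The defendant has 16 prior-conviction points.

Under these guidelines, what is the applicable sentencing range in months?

Base offense level for tax evasion: 23.
S1 applies (level before this adjustment is 23 ≥ 10, so +5): 23 + 5 = 28.
S2 does not apply.
S3 applies: 28 + 1 = 29.
S4 applies: 29 + 2 = 31.
S5 applies: 31 − 1 = 30.
S6 applies: 30 + 1 = 31.
S7 applies: 31 − 4 = 27.
Level 27 exceeds the maximum of 26; capped at 26.
Final offense level: 26.
Criminal history: 16 prior points → Category V (16+).
Level 26 falls in the 17-26 band.
Grid: Level 17-26 × Category V = 66-77 months.

66-77 months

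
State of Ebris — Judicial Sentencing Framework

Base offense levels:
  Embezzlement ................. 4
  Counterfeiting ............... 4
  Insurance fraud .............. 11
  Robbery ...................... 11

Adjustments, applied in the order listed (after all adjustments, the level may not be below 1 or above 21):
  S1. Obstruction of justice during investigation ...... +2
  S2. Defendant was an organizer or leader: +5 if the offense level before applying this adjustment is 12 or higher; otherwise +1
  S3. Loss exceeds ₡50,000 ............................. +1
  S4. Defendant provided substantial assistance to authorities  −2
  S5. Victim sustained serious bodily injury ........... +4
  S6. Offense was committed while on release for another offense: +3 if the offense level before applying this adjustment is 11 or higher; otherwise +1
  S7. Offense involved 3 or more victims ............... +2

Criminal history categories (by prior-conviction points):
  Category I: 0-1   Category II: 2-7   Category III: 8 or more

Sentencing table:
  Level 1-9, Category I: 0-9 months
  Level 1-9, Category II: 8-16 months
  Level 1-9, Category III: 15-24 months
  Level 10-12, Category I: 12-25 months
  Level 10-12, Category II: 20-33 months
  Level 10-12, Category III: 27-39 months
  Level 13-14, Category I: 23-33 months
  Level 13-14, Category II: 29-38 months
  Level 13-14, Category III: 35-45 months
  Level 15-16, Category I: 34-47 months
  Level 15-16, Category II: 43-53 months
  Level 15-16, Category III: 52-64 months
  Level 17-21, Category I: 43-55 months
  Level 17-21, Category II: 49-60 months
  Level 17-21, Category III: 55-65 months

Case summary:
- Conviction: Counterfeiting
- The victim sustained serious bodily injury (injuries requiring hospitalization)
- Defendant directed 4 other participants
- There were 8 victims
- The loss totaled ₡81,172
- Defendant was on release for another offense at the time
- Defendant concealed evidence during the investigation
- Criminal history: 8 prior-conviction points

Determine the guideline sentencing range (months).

55-65 months

Base offense level for counterfeiting: 4.
S1 applies: 4 + 2 = 6.
S2 applies (level before this adjustment is 6 < 12, so +1): 6 + 1 = 7.
S3 applies: 7 + 1 = 8.
S4 does not apply.
S5 applies: 8 + 4 = 12.
S6 applies (level before this adjustment is 12 ≥ 11, so +3): 12 + 3 = 15.
S7 applies: 15 + 2 = 17.
Final offense level: 17.
Criminal history: 8 prior points → Category III (8+).
Level 17 falls in the 17-21 band.
Grid: Level 17-21 × Category III = 55-65 months.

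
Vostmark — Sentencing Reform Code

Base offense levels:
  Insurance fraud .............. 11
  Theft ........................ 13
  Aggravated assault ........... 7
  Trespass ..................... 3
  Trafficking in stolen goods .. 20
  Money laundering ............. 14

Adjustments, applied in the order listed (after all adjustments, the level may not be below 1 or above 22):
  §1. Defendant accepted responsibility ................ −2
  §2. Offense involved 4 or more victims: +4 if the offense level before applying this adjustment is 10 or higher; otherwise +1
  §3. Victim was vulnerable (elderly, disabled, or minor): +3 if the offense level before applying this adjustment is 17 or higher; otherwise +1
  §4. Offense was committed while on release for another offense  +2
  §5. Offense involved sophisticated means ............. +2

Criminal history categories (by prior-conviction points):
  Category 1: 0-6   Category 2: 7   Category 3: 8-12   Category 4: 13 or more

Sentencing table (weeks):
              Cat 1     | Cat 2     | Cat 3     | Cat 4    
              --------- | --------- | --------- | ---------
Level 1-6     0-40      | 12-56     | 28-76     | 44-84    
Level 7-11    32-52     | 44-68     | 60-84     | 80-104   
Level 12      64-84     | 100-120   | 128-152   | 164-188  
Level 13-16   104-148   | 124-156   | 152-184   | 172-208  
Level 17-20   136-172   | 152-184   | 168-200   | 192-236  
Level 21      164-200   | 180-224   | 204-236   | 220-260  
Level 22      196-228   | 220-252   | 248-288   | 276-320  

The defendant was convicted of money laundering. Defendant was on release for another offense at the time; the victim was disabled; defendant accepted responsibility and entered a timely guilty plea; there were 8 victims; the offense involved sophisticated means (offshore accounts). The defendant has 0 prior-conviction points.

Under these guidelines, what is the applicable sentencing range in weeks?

164-200 weeks

Base offense level for money laundering: 14.
§1 applies: 14 − 2 = 12.
§2 applies (level before this adjustment is 12 ≥ 10, so +4): 12 + 4 = 16.
§3 applies (level before this adjustment is 16 < 17, so +1): 16 + 1 = 17.
§4 applies: 17 + 2 = 19.
§5 applies: 19 + 2 = 21.
Final offense level: 21.
Criminal history: 0 prior points → Category 1 (0-6).
Level 21 falls in the 21 band.
Grid: Level 21 × Category 1 = 164-200 weeks.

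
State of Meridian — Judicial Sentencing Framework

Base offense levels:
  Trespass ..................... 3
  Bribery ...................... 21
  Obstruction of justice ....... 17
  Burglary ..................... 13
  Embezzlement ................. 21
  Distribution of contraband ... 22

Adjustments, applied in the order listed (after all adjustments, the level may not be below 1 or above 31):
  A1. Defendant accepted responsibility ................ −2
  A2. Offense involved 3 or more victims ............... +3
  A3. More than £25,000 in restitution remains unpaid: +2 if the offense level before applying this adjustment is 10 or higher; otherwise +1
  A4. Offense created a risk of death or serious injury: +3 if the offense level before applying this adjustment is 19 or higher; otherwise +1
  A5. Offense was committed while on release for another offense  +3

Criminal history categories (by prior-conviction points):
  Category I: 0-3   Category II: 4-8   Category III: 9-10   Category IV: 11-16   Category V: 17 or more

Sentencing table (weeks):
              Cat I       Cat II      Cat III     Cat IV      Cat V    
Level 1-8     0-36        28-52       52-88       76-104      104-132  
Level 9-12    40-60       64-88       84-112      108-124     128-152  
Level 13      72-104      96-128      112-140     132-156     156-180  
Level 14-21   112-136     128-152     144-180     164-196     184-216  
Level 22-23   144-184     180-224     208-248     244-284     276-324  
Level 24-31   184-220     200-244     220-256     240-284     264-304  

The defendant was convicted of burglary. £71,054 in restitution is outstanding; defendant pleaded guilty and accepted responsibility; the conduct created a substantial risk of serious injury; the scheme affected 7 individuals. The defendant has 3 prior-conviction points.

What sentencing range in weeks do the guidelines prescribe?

Base offense level for burglary: 13.
A1 applies: 13 − 2 = 11.
A2 applies: 11 + 3 = 14.
A3 applies (level before this adjustment is 14 ≥ 10, so +2): 14 + 2 = 16.
A4 applies (level before this adjustment is 16 < 19, so +1): 16 + 1 = 17.
Final offense level: 17.
Criminal history: 3 prior points → Category I (0-3).
Level 17 falls in the 14-21 band.
Grid: Level 14-21 × Category I = 112-136 weeks.

112-136 weeks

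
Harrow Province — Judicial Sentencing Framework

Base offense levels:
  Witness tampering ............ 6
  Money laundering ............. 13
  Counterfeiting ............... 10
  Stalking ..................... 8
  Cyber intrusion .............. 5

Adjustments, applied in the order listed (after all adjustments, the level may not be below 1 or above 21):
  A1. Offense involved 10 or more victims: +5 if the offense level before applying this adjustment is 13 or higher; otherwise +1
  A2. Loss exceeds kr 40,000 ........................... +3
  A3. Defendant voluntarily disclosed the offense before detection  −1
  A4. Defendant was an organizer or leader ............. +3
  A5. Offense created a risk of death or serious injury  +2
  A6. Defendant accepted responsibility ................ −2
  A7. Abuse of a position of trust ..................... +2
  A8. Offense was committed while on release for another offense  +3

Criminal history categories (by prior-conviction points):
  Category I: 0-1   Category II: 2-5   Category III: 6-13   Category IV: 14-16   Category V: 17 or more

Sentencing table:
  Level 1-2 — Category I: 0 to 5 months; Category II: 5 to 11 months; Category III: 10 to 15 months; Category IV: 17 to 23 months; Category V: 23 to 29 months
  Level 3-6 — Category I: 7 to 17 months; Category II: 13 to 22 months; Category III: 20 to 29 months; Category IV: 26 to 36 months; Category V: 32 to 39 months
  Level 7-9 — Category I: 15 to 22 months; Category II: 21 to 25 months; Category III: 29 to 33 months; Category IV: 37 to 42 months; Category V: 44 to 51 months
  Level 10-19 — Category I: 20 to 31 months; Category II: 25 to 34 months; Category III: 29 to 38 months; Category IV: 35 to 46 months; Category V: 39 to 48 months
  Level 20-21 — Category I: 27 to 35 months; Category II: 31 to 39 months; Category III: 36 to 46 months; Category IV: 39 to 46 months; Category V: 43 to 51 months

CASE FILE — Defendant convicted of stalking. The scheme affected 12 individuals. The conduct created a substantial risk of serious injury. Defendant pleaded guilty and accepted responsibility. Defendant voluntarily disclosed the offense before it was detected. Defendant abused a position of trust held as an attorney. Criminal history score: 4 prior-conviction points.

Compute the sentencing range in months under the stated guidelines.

25-34 months

Base offense level for stalking: 8.
A1 applies (level before this adjustment is 8 < 13, so +1): 8 + 1 = 9.
A3 applies: 9 − 1 = 8.
A4 does not apply.
A5 applies: 8 + 2 = 10.
A6 applies: 10 − 2 = 8.
A7 applies: 8 + 2 = 10.
Final offense level: 10.
Criminal history: 4 prior points → Category II (2-5).
Level 10 falls in the 10-19 band.
Grid: Level 10-19 × Category II = 25-34 months.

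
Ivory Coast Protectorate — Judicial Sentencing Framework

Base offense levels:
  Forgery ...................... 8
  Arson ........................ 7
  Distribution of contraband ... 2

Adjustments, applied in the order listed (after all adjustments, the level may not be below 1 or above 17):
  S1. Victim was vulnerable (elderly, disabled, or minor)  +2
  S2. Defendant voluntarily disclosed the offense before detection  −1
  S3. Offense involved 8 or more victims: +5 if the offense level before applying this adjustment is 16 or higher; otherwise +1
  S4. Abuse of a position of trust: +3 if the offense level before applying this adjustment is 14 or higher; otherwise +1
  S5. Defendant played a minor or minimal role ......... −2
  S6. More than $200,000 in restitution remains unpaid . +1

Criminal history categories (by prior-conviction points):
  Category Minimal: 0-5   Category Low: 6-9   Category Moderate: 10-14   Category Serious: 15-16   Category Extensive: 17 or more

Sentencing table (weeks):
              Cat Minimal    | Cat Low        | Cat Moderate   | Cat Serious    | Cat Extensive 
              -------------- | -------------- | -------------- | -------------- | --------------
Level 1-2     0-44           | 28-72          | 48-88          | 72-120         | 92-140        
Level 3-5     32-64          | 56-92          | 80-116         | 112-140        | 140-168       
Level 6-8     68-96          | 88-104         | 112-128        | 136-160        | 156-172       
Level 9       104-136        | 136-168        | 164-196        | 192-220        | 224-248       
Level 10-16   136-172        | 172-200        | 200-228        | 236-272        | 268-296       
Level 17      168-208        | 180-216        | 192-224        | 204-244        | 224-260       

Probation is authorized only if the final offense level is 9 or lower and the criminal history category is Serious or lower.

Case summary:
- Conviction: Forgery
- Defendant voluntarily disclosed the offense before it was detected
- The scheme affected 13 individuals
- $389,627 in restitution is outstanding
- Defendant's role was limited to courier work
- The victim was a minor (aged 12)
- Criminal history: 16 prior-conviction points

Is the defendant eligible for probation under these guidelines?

Base offense level for forgery: 8.
S1 applies: 8 + 2 = 10.
S2 applies: 10 − 1 = 9.
S3 applies (level before this adjustment is 9 < 16, so +1): 9 + 1 = 10.
S4 does not apply.
S5 applies: 10 − 2 = 8.
S6 applies: 8 + 1 = 9.
Final offense level: 9.
Criminal history: 16 prior points → Category Serious (15-16).
Level 9 falls in the 9 band.
Grid: Level 9 × Category Serious = 192-220 weeks.
Probation check: level 9 ≤ 9 and category Serious ≤ Serious → eligible.

Yes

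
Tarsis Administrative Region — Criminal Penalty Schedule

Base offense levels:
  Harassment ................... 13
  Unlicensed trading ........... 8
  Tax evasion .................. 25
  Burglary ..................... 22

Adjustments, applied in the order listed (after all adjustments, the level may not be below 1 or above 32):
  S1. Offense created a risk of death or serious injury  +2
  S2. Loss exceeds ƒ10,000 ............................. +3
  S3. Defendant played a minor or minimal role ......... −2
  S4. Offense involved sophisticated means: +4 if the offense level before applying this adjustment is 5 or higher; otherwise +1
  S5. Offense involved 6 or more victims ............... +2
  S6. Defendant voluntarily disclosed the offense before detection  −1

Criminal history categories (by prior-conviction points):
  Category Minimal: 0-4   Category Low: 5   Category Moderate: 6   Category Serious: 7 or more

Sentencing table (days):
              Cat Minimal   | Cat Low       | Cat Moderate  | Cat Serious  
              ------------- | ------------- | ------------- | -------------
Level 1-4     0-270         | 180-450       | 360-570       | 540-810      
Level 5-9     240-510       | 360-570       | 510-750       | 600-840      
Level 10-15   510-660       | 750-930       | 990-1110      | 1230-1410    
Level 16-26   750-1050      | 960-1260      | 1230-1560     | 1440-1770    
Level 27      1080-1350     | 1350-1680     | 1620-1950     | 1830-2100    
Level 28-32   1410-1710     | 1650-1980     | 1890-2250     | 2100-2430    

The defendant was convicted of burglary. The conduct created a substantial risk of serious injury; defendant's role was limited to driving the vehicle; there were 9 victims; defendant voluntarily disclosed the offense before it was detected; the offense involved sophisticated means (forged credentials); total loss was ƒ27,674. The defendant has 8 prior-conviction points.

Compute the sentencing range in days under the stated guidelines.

2100-2430 days

Base offense level for burglary: 22.
S1 applies: 22 + 2 = 24.
S2 applies: 24 + 3 = 27.
S3 applies: 27 − 2 = 25.
S4 applies (level before this adjustment is 25 ≥ 5, so +4): 25 + 4 = 29.
S5 applies: 29 + 2 = 31.
S6 applies: 31 − 1 = 30.
Final offense level: 30.
Criminal history: 8 prior points → Category Serious (7+).
Level 30 falls in the 28-32 band.
Grid: Level 28-32 × Category Serious = 2100-2430 days.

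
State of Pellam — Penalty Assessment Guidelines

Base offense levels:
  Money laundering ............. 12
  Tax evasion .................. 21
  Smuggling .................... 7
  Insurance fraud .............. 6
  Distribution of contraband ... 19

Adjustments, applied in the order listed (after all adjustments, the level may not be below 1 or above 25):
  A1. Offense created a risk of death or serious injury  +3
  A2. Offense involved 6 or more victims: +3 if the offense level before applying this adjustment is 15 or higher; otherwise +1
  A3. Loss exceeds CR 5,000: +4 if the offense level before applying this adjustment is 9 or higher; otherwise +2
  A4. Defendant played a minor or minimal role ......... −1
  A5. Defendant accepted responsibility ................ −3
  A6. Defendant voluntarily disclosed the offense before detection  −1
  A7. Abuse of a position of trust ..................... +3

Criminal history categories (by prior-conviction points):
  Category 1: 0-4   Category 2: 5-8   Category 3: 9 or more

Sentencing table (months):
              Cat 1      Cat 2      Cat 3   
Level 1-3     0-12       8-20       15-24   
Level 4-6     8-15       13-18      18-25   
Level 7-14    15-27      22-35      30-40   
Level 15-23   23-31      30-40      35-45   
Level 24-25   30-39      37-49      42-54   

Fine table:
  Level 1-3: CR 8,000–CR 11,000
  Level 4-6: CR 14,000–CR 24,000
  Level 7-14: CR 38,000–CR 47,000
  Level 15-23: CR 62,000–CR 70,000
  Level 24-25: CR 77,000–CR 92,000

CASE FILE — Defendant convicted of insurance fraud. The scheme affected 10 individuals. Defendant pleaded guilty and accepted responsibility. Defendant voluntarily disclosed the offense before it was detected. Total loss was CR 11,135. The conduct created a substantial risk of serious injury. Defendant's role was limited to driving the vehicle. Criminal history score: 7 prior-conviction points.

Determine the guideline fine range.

Base offense level for insurance fraud: 6.
A1 applies: 6 + 3 = 9.
A2 applies (level before this adjustment is 9 < 15, so +1): 9 + 1 = 10.
A3 applies (level before this adjustment is 10 ≥ 9, so +4): 10 + 4 = 14.
A4 applies: 14 − 1 = 13.
A5 applies: 13 − 3 = 10.
A6 applies: 10 − 1 = 9.
A7 does not apply.
Final offense level: 9.
Level 9 falls in the 7-14 band.
Fine table: Level 7-14 → CR 38,000–CR 47,000.

CR 38,000–CR 47,000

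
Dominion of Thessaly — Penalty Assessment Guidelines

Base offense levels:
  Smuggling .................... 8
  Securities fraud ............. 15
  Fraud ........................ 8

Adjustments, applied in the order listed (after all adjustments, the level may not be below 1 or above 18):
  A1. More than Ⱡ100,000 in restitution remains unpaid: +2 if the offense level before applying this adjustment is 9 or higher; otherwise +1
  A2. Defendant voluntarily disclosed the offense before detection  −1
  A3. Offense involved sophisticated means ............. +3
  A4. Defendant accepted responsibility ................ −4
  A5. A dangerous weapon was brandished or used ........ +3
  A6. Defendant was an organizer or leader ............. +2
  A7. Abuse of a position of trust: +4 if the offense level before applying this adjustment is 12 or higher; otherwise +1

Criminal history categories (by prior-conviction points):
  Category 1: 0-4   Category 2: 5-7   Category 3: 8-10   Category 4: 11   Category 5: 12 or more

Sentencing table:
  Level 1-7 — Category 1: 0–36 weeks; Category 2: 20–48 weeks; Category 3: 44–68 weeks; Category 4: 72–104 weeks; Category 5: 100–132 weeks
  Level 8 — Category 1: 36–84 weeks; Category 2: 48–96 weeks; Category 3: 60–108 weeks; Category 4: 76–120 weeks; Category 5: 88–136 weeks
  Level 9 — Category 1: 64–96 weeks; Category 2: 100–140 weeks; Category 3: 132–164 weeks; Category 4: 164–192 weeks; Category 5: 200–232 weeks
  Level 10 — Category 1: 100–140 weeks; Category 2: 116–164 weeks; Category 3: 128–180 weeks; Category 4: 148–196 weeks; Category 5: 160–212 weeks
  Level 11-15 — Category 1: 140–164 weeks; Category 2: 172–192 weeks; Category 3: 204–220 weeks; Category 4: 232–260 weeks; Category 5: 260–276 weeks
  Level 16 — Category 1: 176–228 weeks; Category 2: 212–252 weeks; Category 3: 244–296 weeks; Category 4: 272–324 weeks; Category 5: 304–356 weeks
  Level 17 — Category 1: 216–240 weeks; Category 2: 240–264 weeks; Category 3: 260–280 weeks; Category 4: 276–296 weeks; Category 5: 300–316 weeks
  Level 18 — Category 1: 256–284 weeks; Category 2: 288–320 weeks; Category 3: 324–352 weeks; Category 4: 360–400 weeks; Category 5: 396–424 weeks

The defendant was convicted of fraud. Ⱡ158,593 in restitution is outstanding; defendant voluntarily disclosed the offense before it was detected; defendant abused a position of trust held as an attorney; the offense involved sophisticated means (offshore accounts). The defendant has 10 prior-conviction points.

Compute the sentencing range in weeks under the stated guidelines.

Base offense level for fraud: 8.
A1 applies (level before this adjustment is 8 < 9, so +1): 8 + 1 = 9.
A2 applies: 9 − 1 = 8.
A3 applies: 8 + 3 = 11.
A4 does not apply.
A6 does not apply.
A7 applies (level before this adjustment is 11 < 12, so +1): 11 + 1 = 12.
Final offense level: 12.
Criminal history: 10 prior points → Category 3 (8-10).
Level 12 falls in the 11-15 band.
Grid: Level 11-15 × Category 3 = 204-220 weeks.

204-220 weeks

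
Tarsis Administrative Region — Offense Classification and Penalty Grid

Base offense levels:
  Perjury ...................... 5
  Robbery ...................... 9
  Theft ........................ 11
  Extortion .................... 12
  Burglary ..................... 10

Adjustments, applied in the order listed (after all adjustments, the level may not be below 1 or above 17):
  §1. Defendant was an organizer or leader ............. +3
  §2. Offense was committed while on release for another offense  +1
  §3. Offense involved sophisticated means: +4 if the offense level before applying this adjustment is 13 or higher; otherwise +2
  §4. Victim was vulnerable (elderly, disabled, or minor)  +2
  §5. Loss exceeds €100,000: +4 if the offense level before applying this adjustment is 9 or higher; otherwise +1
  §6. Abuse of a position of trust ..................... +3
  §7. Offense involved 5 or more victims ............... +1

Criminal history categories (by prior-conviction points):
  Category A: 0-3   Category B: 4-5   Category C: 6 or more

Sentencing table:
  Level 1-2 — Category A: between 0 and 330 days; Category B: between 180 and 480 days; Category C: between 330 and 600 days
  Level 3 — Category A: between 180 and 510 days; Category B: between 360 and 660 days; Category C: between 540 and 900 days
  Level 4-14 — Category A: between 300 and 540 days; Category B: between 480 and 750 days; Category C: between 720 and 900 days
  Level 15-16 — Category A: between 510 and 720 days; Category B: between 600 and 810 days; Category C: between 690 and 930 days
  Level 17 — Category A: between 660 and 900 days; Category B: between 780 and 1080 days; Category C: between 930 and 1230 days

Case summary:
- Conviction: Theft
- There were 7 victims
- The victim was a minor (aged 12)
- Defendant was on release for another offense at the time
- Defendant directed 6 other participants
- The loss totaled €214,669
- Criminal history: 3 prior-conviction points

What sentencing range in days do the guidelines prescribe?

660-900 days

Base offense level for theft: 11.
§1 applies: 11 + 3 = 14.
§2 applies: 14 + 1 = 15.
§4 applies: 15 + 2 = 17.
§5 applies (level before this adjustment is 17 ≥ 9, so +4): 17 + 4 = 21.
§7 applies: 21 + 1 = 22.
Level 22 exceeds the maximum of 17; capped at 17.
Final offense level: 17.
Criminal history: 3 prior points → Category A (0-3).
Level 17 falls in the 17 band.
Grid: Level 17 × Category A = 660-900 days.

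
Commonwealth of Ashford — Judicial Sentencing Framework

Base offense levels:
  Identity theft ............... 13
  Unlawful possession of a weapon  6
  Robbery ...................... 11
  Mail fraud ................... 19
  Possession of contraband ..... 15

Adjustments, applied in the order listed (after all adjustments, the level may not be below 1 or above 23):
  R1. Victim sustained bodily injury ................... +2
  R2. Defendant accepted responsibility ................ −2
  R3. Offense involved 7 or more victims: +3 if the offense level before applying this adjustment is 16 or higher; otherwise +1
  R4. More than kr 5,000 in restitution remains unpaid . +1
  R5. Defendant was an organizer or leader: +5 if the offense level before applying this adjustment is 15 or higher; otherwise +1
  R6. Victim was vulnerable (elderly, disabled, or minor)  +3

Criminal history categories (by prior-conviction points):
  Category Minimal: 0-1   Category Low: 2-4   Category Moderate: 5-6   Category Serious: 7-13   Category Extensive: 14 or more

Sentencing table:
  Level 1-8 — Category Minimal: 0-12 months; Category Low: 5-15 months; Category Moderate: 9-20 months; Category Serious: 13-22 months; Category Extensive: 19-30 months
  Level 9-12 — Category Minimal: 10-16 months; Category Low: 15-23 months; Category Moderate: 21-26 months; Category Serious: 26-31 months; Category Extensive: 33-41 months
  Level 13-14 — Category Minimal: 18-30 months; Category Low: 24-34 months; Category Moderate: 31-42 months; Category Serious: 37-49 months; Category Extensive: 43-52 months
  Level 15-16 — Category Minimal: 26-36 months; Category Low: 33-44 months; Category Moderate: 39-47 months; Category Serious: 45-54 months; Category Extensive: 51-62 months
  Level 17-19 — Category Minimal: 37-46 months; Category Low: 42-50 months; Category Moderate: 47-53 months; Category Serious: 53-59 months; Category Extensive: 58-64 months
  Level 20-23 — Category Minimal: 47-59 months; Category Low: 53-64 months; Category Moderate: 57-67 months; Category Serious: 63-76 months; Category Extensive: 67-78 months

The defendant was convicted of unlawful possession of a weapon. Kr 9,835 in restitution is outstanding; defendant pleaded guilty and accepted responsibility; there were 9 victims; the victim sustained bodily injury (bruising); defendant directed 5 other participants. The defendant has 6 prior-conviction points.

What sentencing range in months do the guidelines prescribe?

21-26 months

Base offense level for unlawful possession of a weapon: 6.
R1 applies: 6 + 2 = 8.
R2 applies: 8 − 2 = 6.
R3 applies (level before this adjustment is 6 < 16, so +1): 6 + 1 = 7.
R4 applies: 7 + 1 = 8.
R5 applies (level before this adjustment is 8 < 15, so +1): 8 + 1 = 9.
Final offense level: 9.
Criminal history: 6 prior points → Category Moderate (5-6).
Level 9 falls in the 9-12 band.
Grid: Level 9-12 × Category Moderate = 21-26 months.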